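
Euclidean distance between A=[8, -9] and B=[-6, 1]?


d = √((8+ 6)² + (-9-1)²)
  = √(196 + 100)
  = √296 = 17.2047

17.2047


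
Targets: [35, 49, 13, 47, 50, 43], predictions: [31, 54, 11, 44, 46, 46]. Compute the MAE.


Absolute errors: |35-31|=4, |49-54|=5, |13-11|=2, |47-44|=3, |50-46|=4, |43-46|=3
Sum = 21
MAE = 21/6 = 7/2

7/2


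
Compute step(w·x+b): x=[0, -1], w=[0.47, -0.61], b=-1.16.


z = (0)·(0.47) + (-1)·(-0.61) - 1.16
  = -0.55
step(z) = 0 (z<0)

0


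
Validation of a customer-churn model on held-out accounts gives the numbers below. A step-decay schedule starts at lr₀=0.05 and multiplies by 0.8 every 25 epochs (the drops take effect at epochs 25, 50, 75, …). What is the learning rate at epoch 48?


n_drops = ⌊48/25⌋ = 1
lr = 0.05·0.8^1 = 0.05·0.8 = 0.04

0.04


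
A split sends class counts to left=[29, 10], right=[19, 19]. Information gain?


Parent = [48, 29], H_parent = 0.9556
H_left = 0.8213 (n=39), H_right = 1 (n=38)
H_children = (39/77)·0.8213 + (38/77)·1 = 0.9095
IG = 0.9556 - 0.9095 = 0.0461

0.0461


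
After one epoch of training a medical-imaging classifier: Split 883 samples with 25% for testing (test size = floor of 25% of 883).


Test = ⌊883·25/100⌋ = 220
Train = 883 - 220 = 663

Train: 663, Test: 220


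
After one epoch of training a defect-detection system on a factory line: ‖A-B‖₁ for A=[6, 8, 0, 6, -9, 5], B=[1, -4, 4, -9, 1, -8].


d = |6-1| + |8+ 4| + |0-4| + |6+ 9| + |-9-1| + |5+ 8|
  = 5 + 12 + 4 + 15 + 10 + 13
  = 59

59


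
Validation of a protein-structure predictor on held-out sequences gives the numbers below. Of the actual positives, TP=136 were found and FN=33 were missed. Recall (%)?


Recall = TP/(TP+FN)
= 136/(136+33)
= 136/169 = 80.47%

80.47%


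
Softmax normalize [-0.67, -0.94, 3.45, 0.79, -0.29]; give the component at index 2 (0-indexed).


Exponentials: e^-0.67=0.5117, e^-0.94=0.3906, e^3.45=31.5004, e^0.79=2.2034, e^-0.29=0.7483
Sum = 35.3544
Softmax = [0.0145, 0.011, 0.891, 0.0623, 0.0212]
p[2] = 31.5004/35.3544 = 0.891

0.891


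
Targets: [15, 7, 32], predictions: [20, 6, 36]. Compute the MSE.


Squared errors: (15-20)²=25, (7-6)²=1, (32-36)²=16
Sum = 42
MSE = 42/3 = 14

14


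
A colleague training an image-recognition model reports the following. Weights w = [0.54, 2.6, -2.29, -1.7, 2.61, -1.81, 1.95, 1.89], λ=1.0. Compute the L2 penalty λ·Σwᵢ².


‖w‖₂² = (0.54)² + (2.6)² + (-2.29)² + (-1.7)² + (2.61)² + (-1.81)² + (1.95)² + (1.89)²
     = 0.2916 + 6.76 + 5.2441 + 2.89 + 6.8121 + 3.2761 + 3.8025 + 3.5721
     = 32.6485
λ·‖w‖₂² = 1.0·32.6485 = 32.6485

32.6485


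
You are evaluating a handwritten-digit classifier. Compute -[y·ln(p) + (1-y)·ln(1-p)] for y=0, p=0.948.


BCE = -[y·ln(p) + (1-y)·ln(1-p)]
= -0 - 1·ln(1-0.948)
= -ln(0.052) = 2.9565

2.9565


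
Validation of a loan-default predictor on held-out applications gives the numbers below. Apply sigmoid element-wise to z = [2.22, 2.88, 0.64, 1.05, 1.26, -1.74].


σ(2.22) = 1/(1+e^-2.22) = 0.902
σ(2.88) = 1/(1+e^-2.88) = 0.9468
σ(0.64) = 1/(1+e^-0.64) = 0.6548
σ(1.05) = 1/(1+e^-1.05) = 0.7408
σ(1.26) = 1/(1+e^-1.26) = 0.779
σ(-1.74) = 1/(1+e^1.74) = 0.1493
result = [0.902, 0.9468, 0.6548, 0.7408, 0.779, 0.1493]

[0.902, 0.9468, 0.6548, 0.7408, 0.779, 0.1493]


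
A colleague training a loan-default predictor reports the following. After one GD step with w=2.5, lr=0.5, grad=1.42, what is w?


w_new = w - α·∇
= 2.5 - 0.5·1.42
= 2.5 - 0.71
= 1.79

1.79


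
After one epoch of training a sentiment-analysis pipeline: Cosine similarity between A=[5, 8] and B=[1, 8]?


A·B = 5·1 + 8·8 = 69
‖A‖ = √89 = 9.434, ‖B‖ = √65 = 8.0623
cos = 69/(√89·√65) = 69/√5785 = 0.9072

0.9072


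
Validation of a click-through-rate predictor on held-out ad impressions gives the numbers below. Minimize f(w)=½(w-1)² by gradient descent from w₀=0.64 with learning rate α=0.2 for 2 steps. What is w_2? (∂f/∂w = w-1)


step 1: grad = 0.64-1 = -0.36; w = 0.64 - 0.2·(-0.36) = 0.712
step 2: grad = 0.712-1 = -0.288; w = 0.712 - 0.2·(-0.288) = 0.7696

0.7696


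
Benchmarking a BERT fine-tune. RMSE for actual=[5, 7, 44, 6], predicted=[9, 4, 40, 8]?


MSE = 45/4 = 11.25
RMSE = √(45/4) = 3.3541

3.3541


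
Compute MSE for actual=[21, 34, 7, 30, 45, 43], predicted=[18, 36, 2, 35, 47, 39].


Squared errors: (21-18)²=9, (34-36)²=4, (7-2)²=25, (30-35)²=25, (45-47)²=4, (43-39)²=16
Sum = 83
MSE = 83/6 = 83/6

83/6


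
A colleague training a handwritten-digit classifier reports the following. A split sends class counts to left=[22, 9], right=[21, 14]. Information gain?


Parent = [43, 23], H_parent = 0.9327
H_left = 0.8691 (n=31), H_right = 0.971 (n=35)
H_children = (31/66)·0.8691 + (35/66)·0.971 = 0.9231
IG = 0.9327 - 0.9231 = 0.0096

0.0096


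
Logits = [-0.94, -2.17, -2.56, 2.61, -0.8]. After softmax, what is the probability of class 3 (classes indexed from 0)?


Exponentials: e^-0.94=0.3906, e^-2.17=0.1142, e^-2.56=0.0773, e^2.61=13.5991, e^-0.8=0.4493
Sum = 14.6305
Softmax = [0.0267, 0.0078, 0.0053, 0.9295, 0.0307]
p[3] = 13.5991/14.6305 = 0.9295

0.9295


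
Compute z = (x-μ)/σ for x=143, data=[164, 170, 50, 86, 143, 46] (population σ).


μ = 109.8333, σ = 51.4406
z = (143 - 109.8333)/51.4406 = 0.6448

0.6448


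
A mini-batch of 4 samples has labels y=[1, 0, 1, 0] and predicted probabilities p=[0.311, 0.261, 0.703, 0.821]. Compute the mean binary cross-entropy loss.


L[0] = -ln(0.311) = 1.168
L[1] = -ln(1-0.261) = -ln(0.739) = 0.3025
L[2] = -ln(0.703) = 0.3524
L[3] = -ln(1-0.821) = -ln(0.179) = 1.7204
mean = (1.168 + 0.3025 + 0.3524 + 1.7204)/4 = 0.8858

0.8858


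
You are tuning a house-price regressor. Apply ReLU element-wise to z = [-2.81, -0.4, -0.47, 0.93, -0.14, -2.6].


ReLU(-2.81) = max(0, -2.81) = 0.0
ReLU(-0.4) = max(0, -0.4) = 0.0
ReLU(-0.47) = max(0, -0.47) = 0.0
ReLU(0.93) = max(0, 0.93) = 0.93
ReLU(-0.14) = max(0, -0.14) = 0.0
ReLU(-2.6) = max(0, -2.6) = 0.0
result = [0.0, 0.0, 0.0, 0.93, 0.0, 0.0]

[0.0, 0.0, 0.0, 0.93, 0.0, 0.0]


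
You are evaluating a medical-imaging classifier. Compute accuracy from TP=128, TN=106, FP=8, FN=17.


Accuracy = (TP+TN)/(TP+TN+FP+FN)
= (128+106)/(259)
= 234/259 = 90.35%

90.35%


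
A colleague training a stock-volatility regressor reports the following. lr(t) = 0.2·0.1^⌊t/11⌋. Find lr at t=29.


n_drops = ⌊29/11⌋ = 2
lr = 0.2·0.1^2 = 0.2·0.01 = 0.002

0.002


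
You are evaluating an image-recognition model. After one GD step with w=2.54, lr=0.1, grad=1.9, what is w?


w_new = w - α·∇
= 2.54 - 0.1·1.9
= 2.54 - 0.19
= 2.35

2.35


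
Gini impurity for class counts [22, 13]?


Probabilities: [22/35, 13/35] ≈ [0.6286, 0.3714]
Σpᵢ² = (484 + 169)/35² = 653/1225
Gini = 1 - Σpᵢ² = 1 - 653/1225 = 0.4669

0.4669


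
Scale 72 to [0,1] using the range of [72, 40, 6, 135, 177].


min=6, max=177
(72-6)/(177-6) = 66/171 = 0.386

0.386


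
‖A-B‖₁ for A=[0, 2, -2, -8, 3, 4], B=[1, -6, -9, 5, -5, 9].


d = |0-1| + |2+ 6| + |-2+ 9| + |-8-5| + |3+ 5| + |4-9|
  = 1 + 8 + 7 + 13 + 8 + 5
  = 42

42


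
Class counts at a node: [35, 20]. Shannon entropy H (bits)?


Probabilities: [35/55, 20/55] ≈ [0.6364, 0.3636]
H = -((35/55)·log₂(35/55) + (20/55)·log₂(20/55))
  = 0.9457 bits

0.9457 bits


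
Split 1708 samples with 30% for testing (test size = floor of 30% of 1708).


Test = ⌊1708·30/100⌋ = 512
Train = 1708 - 512 = 1196

Train: 1196, Test: 512


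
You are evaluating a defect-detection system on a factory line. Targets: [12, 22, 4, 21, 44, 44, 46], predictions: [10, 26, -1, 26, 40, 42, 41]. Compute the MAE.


Absolute errors: |12-10|=2, |22-26|=4, |4+ 1|=5, |21-26|=5, |44-40|=4, |44-42|=2, |46-41|=5
Sum = 27
MAE = 27/7 = 27/7

27/7


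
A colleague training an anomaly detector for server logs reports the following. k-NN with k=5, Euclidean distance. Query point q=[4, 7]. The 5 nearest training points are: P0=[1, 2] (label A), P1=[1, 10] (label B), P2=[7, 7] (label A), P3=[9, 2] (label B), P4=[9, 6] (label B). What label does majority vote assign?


d(q,P0) = 5.831  (label A)
d(q,P1) = 4.2426  (label B)
d(q,P2) = 3.0  (label A)
d(q,P3) = 7.0711  (label B)
d(q,P4) = 5.099  (label B)
Votes: A=2, B=3
Majority → B

B


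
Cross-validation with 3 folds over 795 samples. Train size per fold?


Fold size = 795/3 = 265
Training per fold = 795 - 265 = 530

530


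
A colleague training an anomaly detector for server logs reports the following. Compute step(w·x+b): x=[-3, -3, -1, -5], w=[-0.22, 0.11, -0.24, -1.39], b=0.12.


z = (-3)·(-0.22) + (-3)·(0.11) + (-1)·(-0.24) + (-5)·(-1.39) + 0.12
  = 7.64
step(z) = 1 (z≥0)

1


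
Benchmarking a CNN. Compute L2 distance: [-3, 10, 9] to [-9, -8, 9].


d = √((-3+ 9)² + (10+ 8)² + (9-9)²)
  = √(36 + 324 + 0)
  = √360 = 18.9737

18.9737


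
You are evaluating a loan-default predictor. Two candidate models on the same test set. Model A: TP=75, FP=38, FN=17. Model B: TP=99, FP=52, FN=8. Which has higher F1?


Model A: P=75/113=0.6637, R=75/92=0.8152, F1=2PR/(P+R)=2TP/(2TP+FP+FN)=150/205=0.7317
Model B: P=99/151=0.6556, R=99/107=0.9252, F1=2PR/(P+R)=2TP/(2TP+FP+FN)=198/258=0.7674
0.7317 < 0.7674 → Model B

Model B


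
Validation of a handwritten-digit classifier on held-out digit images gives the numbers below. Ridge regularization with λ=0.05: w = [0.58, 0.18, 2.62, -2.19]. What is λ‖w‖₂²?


‖w‖₂² = (0.58)² + (0.18)² + (2.62)² + (-2.19)²
     = 0.3364 + 0.0324 + 6.8644 + 4.7961
     = 12.0293
λ·‖w‖₂² = 0.05·12.0293 = 0.601465

0.601465


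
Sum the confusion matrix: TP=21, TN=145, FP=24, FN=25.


Total = TP + TN + FP + FN
= 21 + 145 + 24 + 25
= 215
(Predicted positive: 45, predicted negative: 170)

215


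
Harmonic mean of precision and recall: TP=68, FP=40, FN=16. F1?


Precision = 68/108 = 0.6296
Recall = 68/84 = 0.8095
F1 = 2·P·R/(P+R) = 2·TP/(2·TP+FP+FN) = 136/(136+40+16) = 136/192 = 0.7083

0.7083


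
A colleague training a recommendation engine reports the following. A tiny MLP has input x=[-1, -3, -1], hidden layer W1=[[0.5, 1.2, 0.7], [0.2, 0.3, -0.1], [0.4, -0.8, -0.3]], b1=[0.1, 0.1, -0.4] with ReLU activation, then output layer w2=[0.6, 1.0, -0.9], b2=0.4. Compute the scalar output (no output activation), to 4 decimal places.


z1[0] = (0.5)·(-1) + (1.2)·(-3) + (0.7)·(-1) + 0.1 = -4.7
z1[1] = (0.2)·(-1) + (0.3)·(-3) + (-0.1)·(-1) + 0.1 = -0.9
z1[2] = (0.4)·(-1) + (-0.8)·(-3) + (-0.3)·(-1) - 0.4 = 1.9
h = ReLU(z1) = [0.0, 0.0, 1.9]
output = (0.6)·(0.0) + (1.0)·(0.0) + (-0.9)·(1.9) + 0.4 = -1.31

-1.31


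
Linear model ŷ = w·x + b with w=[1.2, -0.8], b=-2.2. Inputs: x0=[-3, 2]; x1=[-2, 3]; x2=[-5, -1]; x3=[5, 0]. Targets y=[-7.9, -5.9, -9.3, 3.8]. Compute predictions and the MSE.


ŷ0 = (1.2)·(-3) + (-0.8)·(2) - 2.2 = -7.4
ŷ1 = (1.2)·(-2) + (-0.8)·(3) - 2.2 = -7.0
ŷ2 = (1.2)·(-5) + (-0.8)·(-1) - 2.2 = -7.4
ŷ3 = (1.2)·(5) + (-0.8)·(0) - 2.2 = 3.8
errors² = [0.25, 1.21, 3.61, 0.0]
MSE = 5.0700/4 = 1.2675

1.2675


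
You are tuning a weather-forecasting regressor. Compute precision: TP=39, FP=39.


Precision = TP/(TP+FP)
= 39/(39+39)
= 39/78 = 50.0%

50.0%


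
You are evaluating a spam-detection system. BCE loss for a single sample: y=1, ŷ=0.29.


BCE = -[y·ln(p) + (1-y)·ln(1-p)]
= -1·ln(0.29) - 0
= -ln(0.29) = 1.2379

1.2379


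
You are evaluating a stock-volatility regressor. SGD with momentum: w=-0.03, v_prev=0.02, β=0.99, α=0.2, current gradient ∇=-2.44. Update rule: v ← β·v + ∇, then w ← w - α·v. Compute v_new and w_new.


v_new = 0.99·0.02 - 2.44 = 0.0198 - 2.44 = -2.4202
w_new = -0.03 - 0.2·-2.4202 = -0.03 + 0.48404 = 0.45404

v_new=-2.4202, w_new=0.45404


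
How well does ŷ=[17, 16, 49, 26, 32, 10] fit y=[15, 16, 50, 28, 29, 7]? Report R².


ȳ = 24.1667
SS_res = Σ(y-ŷ)² = 27
SS_tot = Σ(y-ȳ)² = 1150.83
R² = 1 - SS_res/SS_tot = 1 - 0.0235 = 0.9765

0.9765


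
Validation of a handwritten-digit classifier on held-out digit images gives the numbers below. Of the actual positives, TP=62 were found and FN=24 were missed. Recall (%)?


Recall = TP/(TP+FN)
= 62/(62+24)
= 62/86 = 72.09%

72.09%


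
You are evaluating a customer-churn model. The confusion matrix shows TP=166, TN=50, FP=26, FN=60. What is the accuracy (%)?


Accuracy = (TP+TN)/(TP+TN+FP+FN)
= (166+50)/(302)
= 216/302 = 71.52%

71.52%


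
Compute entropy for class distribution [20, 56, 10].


Probabilities: [20/86, 56/86, 10/86] ≈ [0.2326, 0.6512, 0.1163]
H = -((20/86)·log₂(20/86) + (56/86)·log₂(56/86) + (10/86)·log₂(10/86))
  = 1.2534 bits

1.2534 bits


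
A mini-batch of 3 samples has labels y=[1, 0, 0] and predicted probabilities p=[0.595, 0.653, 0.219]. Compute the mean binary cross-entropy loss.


L[0] = -ln(0.595) = 0.5192
L[1] = -ln(1-0.653) = -ln(0.347) = 1.0584
L[2] = -ln(1-0.219) = -ln(0.781) = 0.2472
mean = (0.5192 + 1.0584 + 0.2472)/3 = 0.6083

0.6083


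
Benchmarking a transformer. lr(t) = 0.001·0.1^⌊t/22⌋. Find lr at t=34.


n_drops = ⌊34/22⌋ = 1
lr = 0.001·0.1^1 = 0.001·0.1 = 0.0001

0.0001


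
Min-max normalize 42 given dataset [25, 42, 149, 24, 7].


min=7, max=149
(42-7)/(149-7) = 35/142 = 0.2465

0.2465


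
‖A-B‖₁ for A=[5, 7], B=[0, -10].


d = |5-0| + |7+ 10|
  = 5 + 17
  = 22

22


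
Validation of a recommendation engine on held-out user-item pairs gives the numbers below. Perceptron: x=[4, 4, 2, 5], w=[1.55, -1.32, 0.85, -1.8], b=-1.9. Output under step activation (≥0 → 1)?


z = (4)·(1.55) + (4)·(-1.32) + (2)·(0.85) + (5)·(-1.8) - 1.9
  = -8.28
step(z) = 0 (z<0)

0


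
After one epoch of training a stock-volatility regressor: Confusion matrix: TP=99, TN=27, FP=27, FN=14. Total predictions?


Total = TP + TN + FP + FN
= 99 + 27 + 27 + 14
= 167
(Predicted positive: 126, predicted negative: 41)

167


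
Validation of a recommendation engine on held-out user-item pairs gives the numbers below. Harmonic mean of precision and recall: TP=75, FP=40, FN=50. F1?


Precision = 75/115 = 0.6522
Recall = 75/125 = 0.6
F1 = 2·P·R/(P+R) = 2·TP/(2·TP+FP+FN) = 150/(150+40+50) = 150/240 = 0.625

0.625


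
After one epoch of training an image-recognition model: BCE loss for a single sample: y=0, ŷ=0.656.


BCE = -[y·ln(p) + (1-y)·ln(1-p)]
= -0 - 1·ln(1-0.656)
= -ln(0.344) = 1.0671

1.0671


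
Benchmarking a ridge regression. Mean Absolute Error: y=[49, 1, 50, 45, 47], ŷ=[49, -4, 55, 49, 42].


Absolute errors: |49-49|=0, |1+ 4|=5, |50-55|=5, |45-49|=4, |47-42|=5
Sum = 19
MAE = 19/5 = 19/5

19/5


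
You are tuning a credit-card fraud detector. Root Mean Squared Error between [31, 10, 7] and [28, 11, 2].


MSE = 35/3 = 11.6667
RMSE = √(35/3) = 3.4157

3.4157


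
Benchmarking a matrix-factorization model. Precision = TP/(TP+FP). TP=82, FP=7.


Precision = TP/(TP+FP)
= 82/(82+7)
= 82/89 = 92.13%

92.13%


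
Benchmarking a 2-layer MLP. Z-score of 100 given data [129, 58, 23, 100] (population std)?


μ = 77.5, σ = 40.3392
z = (100 - 77.5)/40.3392 = 0.5578

0.5578


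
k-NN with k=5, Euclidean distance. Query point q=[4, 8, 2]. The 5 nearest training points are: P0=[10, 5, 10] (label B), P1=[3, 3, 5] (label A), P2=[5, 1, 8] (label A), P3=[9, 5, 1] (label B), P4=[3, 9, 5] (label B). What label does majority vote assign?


d(q,P0) = 10.4403  (label B)
d(q,P1) = 5.9161  (label A)
d(q,P2) = 9.2736  (label A)
d(q,P3) = 5.9161  (label B)
d(q,P4) = 3.3166  (label B)
Votes: A=2, B=3
Majority → B

B


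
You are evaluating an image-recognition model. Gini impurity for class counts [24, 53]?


Probabilities: [24/77, 53/77] ≈ [0.3117, 0.6883]
Σpᵢ² = (576 + 2809)/77² = 3385/5929
Gini = 1 - Σpᵢ² = 1 - 3385/5929 = 0.4291

0.4291


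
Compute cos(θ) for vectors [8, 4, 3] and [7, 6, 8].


A·B = 8·7 + 4·6 + 3·8 = 104
‖A‖ = √89 = 9.434, ‖B‖ = √149 = 12.2066
cos = 104/(√89·√149) = 104/√13261 = 0.9031

0.9031


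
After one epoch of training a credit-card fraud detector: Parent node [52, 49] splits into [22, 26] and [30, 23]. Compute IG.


Parent = [52, 49], H_parent = 0.9994
H_left = 0.995 (n=48), H_right = 0.9874 (n=53)
H_children = (48/101)·0.995 + (53/101)·0.9874 = 0.991
IG = 0.9994 - 0.991 = 0.0084

0.0084


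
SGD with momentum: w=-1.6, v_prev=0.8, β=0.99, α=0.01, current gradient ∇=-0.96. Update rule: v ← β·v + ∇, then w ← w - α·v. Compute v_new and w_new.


v_new = 0.99·0.8 - 0.96 = 0.792 - 0.96 = -0.168
w_new = -1.6 - 0.01·-0.168 = -1.6 + 0.00168 = -1.59832

v_new=-0.168, w_new=-1.59832


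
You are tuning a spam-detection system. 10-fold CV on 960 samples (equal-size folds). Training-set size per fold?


Fold size = 960/10 = 96
Training per fold = 960 - 96 = 864

864


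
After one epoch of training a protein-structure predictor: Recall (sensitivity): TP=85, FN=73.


Recall = TP/(TP+FN)
= 85/(85+73)
= 85/158 = 53.8%

53.8%


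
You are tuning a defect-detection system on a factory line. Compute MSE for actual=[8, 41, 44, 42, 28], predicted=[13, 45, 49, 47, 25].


Squared errors: (8-13)²=25, (41-45)²=16, (44-49)²=25, (42-47)²=25, (28-25)²=9
Sum = 100
MSE = 100/5 = 20

20


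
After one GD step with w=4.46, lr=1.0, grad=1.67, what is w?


w_new = w - α·∇
= 4.46 - 1.0·1.67
= 4.46 - 1.67
= 2.79

2.79


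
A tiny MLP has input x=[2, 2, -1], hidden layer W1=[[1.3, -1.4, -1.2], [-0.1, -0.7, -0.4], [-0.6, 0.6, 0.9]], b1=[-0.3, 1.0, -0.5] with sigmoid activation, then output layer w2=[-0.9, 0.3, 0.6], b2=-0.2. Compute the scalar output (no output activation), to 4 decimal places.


z1[0] = (1.3)·(2) + (-1.4)·(2) + (-1.2)·(-1) - 0.3 = 0.7
z1[1] = (-0.1)·(2) + (-0.7)·(2) + (-0.4)·(-1) + 1.0 = -0.2
z1[2] = (-0.6)·(2) + (0.6)·(2) + (0.9)·(-1) - 0.5 = -1.4
h = sigmoid(z1) = [0.6682, 0.4502, 0.1978]
output = (-0.9)·(0.6682) + (0.3)·(0.4502) + (0.6)·(0.1978) - 0.2 = -0.5476

-0.5476


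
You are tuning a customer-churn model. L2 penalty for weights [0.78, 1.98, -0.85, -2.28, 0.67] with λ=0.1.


‖w‖₂² = (0.78)² + (1.98)² + (-0.85)² + (-2.28)² + (0.67)²
     = 0.6084 + 3.9204 + 0.7225 + 5.1984 + 0.4489
     = 10.8986
λ·‖w‖₂² = 0.1·10.8986 = 1.08986

1.08986


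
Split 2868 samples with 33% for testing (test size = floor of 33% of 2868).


Test = ⌊2868·33/100⌋ = 946
Train = 2868 - 946 = 1922

Train: 1922, Test: 946


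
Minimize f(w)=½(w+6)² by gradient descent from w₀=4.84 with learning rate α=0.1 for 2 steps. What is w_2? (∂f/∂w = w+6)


step 1: grad = 4.84+6 = 10.84; w = 4.84 - 0.1·(10.84) = 3.756
step 2: grad = 3.756+6 = 9.756; w = 3.756 - 0.1·(9.756) = 2.7804

2.7804


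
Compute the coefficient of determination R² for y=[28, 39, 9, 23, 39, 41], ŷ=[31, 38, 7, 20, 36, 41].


ȳ = 29.8333
SS_res = Σ(y-ŷ)² = 32
SS_tot = Σ(y-ȳ)² = 776.83
R² = 1 - SS_res/SS_tot = 1 - 0.0412 = 0.9588

0.9588


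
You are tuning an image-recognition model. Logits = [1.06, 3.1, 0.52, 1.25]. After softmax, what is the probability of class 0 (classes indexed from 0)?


Exponentials: e^1.06=2.8864, e^3.1=22.198, e^0.52=1.682, e^1.25=3.4903
Sum = 30.2567
Softmax = [0.0954, 0.7337, 0.0556, 0.1154]
p[0] = 2.8864/30.2567 = 0.0954

0.0954


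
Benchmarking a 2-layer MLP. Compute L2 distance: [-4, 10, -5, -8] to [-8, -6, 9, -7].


d = √((-4+ 8)² + (10+ 6)² + (-5-9)² + (-8+ 7)²)
  = √(16 + 256 + 196 + 1)
  = √469 = 21.6564

21.6564


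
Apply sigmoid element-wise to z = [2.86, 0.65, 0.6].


σ(2.86) = 1/(1+e^-2.86) = 0.9458
σ(0.65) = 1/(1+e^-0.65) = 0.657
σ(0.6) = 1/(1+e^-0.6) = 0.6457
result = [0.9458, 0.657, 0.6457]

[0.9458, 0.657, 0.6457]


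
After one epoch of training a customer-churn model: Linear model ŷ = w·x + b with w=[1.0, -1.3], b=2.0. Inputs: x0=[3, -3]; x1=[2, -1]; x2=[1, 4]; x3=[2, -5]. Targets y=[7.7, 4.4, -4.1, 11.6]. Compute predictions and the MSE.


ŷ0 = (1.0)·(3) + (-1.3)·(-3) + 2.0 = 8.9
ŷ1 = (1.0)·(2) + (-1.3)·(-1) + 2.0 = 5.3
ŷ2 = (1.0)·(1) + (-1.3)·(4) + 2.0 = -2.2
ŷ3 = (1.0)·(2) + (-1.3)·(-5) + 2.0 = 10.5
errors² = [1.44, 0.81, 3.61, 1.21]
MSE = 7.0700/4 = 1.7675

1.7675


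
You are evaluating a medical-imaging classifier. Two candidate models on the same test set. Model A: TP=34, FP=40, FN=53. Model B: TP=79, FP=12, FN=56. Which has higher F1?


Model A: P=34/74=0.4595, R=34/87=0.3908, F1=2PR/(P+R)=2TP/(2TP+FP+FN)=68/161=0.4224
Model B: P=79/91=0.8681, R=79/135=0.5852, F1=2PR/(P+R)=2TP/(2TP+FP+FN)=158/226=0.6991
0.4224 < 0.6991 → Model B

Model B


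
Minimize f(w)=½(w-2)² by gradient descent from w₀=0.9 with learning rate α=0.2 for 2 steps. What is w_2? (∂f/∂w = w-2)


step 1: grad = 0.9-2 = -1.1; w = 0.9 - 0.2·(-1.1) = 1.12
step 2: grad = 1.12-2 = -0.88; w = 1.12 - 0.2·(-0.88) = 1.296

1.296


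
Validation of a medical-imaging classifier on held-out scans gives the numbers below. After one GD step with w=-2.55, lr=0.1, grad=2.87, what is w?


w_new = w - α·∇
= -2.55 - 0.1·2.87
= -2.55 - 0.287
= -2.837

-2.837


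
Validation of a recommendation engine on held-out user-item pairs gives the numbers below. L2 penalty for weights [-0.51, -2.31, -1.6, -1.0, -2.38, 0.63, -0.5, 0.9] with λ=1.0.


‖w‖₂² = (-0.51)² + (-2.31)² + (-1.6)² + (-1.0)² + (-2.38)² + (0.63)² + (-0.5)² + (0.9)²
     = 0.2601 + 5.3361 + 2.56 + 1 + 5.6644 + 0.3969 + 0.25 + 0.81
     = 16.2775
λ·‖w‖₂² = 1.0·16.2775 = 16.2775

16.2775


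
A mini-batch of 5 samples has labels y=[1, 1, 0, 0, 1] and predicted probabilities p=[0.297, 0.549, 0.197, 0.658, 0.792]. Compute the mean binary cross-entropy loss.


L[0] = -ln(0.297) = 1.214
L[1] = -ln(0.549) = 0.5997
L[2] = -ln(1-0.197) = -ln(0.803) = 0.2194
L[3] = -ln(1-0.658) = -ln(0.342) = 1.0729
L[4] = -ln(0.792) = 0.2332
mean = (1.214 + 0.5997 + 0.2194 + 1.0729 + 0.2332)/5 = 0.6678

0.6678


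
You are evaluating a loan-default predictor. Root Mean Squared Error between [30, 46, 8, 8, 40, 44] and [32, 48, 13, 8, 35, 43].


MSE = 59/6 = 9.8333
RMSE = √(59/6) = 3.1358

3.1358


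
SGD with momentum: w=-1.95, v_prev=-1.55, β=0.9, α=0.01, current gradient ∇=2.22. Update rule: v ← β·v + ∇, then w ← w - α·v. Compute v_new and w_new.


v_new = 0.9·-1.55 + 2.22 = -1.395 + 2.22 = 0.825
w_new = -1.95 - 0.01·0.825 = -1.95 - 0.00825 = -1.95825

v_new=0.825, w_new=-1.95825


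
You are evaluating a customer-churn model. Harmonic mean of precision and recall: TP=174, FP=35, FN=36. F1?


Precision = 174/209 = 0.8325
Recall = 174/210 = 0.8286
F1 = 2·P·R/(P+R) = 2·TP/(2·TP+FP+FN) = 348/(348+35+36) = 348/419 = 0.8305

0.8305


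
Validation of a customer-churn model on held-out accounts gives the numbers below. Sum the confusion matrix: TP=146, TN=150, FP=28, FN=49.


Total = TP + TN + FP + FN
= 146 + 150 + 28 + 49
= 373
(Predicted positive: 174, predicted negative: 199)

373


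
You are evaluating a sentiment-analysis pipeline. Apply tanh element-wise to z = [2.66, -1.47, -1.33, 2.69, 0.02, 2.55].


tanh(2.66) = 0.9903
tanh(-1.47) = -0.8996
tanh(-1.33) = -0.8692
tanh(2.69) = 0.9908
tanh(0.02) = 0.02
tanh(2.55) = 0.9879
result = [0.9903, -0.8996, -0.8692, 0.9908, 0.02, 0.9879]

[0.9903, -0.8996, -0.8692, 0.9908, 0.02, 0.9879]


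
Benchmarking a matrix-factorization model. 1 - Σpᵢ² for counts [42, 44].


Probabilities: [42/86, 44/86] ≈ [0.4884, 0.5116]
Σpᵢ² = (1764 + 1936)/86² = 3700/7396
Gini = 1 - Σpᵢ² = 1 - 3700/7396 = 0.4997

0.4997


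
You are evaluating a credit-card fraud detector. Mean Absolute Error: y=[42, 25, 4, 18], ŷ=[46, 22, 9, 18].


Absolute errors: |42-46|=4, |25-22|=3, |4-9|=5, |18-18|=0
Sum = 12
MAE = 12/4 = 3

3


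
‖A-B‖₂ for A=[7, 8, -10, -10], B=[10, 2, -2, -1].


d = √((7-10)² + (8-2)² + (-10+ 2)² + (-10+ 1)²)
  = √(9 + 36 + 64 + 81)
  = √190 = 13.784

13.784


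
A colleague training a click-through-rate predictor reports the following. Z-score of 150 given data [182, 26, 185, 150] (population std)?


μ = 135.75, σ = 64.832
z = (150 - 135.75)/64.832 = 0.2198

0.2198


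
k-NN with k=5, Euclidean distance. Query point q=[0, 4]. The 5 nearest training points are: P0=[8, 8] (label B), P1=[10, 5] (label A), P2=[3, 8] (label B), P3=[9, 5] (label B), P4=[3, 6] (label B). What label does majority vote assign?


d(q,P0) = 8.9443  (label B)
d(q,P1) = 10.0499  (label A)
d(q,P2) = 5.0  (label B)
d(q,P3) = 9.0554  (label B)
d(q,P4) = 3.6056  (label B)
Votes: A=1, B=4
Majority → B

B


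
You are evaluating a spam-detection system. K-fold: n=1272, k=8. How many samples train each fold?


Fold size = 1272/8 = 159
Training per fold = 1272 - 159 = 1113

1113


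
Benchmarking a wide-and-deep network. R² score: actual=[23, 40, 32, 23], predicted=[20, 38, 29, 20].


ȳ = 29.5
SS_res = Σ(y-ŷ)² = 31
SS_tot = Σ(y-ȳ)² = 201
R² = 1 - SS_res/SS_tot = 1 - 0.1542 = 0.8458

0.8458


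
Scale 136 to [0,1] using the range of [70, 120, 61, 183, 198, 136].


min=61, max=198
(136-61)/(198-61) = 75/137 = 0.5474

0.5474


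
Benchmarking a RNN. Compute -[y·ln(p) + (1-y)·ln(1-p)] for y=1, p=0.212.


BCE = -[y·ln(p) + (1-y)·ln(1-p)]
= -1·ln(0.212) - 0
= -ln(0.212) = 1.5512

1.5512


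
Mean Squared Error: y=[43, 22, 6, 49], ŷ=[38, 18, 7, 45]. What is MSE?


Squared errors: (43-38)²=25, (22-18)²=16, (6-7)²=1, (49-45)²=16
Sum = 58
MSE = 58/4 = 29/2

29/2


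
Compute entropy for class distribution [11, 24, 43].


Probabilities: [11/78, 24/78, 43/78] ≈ [0.141, 0.3077, 0.5513]
H = -((11/78)·log₂(11/78) + (24/78)·log₂(24/78) + (43/78)·log₂(43/78))
  = 1.3954 bits

1.3954 bits


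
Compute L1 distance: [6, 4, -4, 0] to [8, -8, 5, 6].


d = |6-8| + |4+ 8| + |-4-5| + |0-6|
  = 2 + 12 + 9 + 6
  = 29

29


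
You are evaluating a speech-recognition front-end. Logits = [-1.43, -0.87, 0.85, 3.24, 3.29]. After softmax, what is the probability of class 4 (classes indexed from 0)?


Exponentials: e^-1.43=0.2393, e^-0.87=0.419, e^0.85=2.3396, e^3.24=25.5337, e^3.29=26.8429
Sum = 55.3745
Softmax = [0.0043, 0.0076, 0.0423, 0.4611, 0.4848]
p[4] = 26.8429/55.3745 = 0.4848

0.4848


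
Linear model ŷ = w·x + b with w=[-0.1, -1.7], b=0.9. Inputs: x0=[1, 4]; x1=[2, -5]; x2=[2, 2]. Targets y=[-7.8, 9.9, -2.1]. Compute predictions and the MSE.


ŷ0 = (-0.1)·(1) + (-1.7)·(4) + 0.9 = -6.0
ŷ1 = (-0.1)·(2) + (-1.7)·(-5) + 0.9 = 9.2
ŷ2 = (-0.1)·(2) + (-1.7)·(2) + 0.9 = -2.7
errors² = [3.24, 0.49, 0.36]
MSE = 4.0900/3 = 1.3633

1.3633


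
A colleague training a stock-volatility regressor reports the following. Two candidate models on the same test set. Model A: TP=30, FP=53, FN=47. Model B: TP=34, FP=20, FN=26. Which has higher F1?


Model A: P=30/83=0.3614, R=30/77=0.3896, F1=2PR/(P+R)=2TP/(2TP+FP+FN)=60/160=0.375
Model B: P=34/54=0.6296, R=34/60=0.5667, F1=2PR/(P+R)=2TP/(2TP+FP+FN)=68/114=0.5965
0.375 < 0.5965 → Model B

Model B


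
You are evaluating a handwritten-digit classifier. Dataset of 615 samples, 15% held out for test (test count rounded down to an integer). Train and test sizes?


Test = ⌊615·15/100⌋ = 92
Train = 615 - 92 = 523

Train: 523, Test: 92


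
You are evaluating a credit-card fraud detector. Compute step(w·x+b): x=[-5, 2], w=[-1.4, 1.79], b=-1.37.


z = (-5)·(-1.4) + (2)·(1.79) - 1.37
  = 9.21
step(z) = 1 (z≥0)

1


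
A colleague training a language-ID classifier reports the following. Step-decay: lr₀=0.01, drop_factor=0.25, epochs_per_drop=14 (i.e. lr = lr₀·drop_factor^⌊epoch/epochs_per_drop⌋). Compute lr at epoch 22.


n_drops = ⌊22/14⌋ = 1
lr = 0.01·0.25^1 = 0.01·0.25 = 0.0025

0.0025


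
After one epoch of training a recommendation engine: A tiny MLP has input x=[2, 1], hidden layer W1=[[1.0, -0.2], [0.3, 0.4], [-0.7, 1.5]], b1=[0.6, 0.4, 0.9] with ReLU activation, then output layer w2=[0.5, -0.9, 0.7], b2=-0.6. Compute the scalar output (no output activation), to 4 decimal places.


z1[0] = (1.0)·(2) + (-0.2)·(1) + 0.6 = 2.4
z1[1] = (0.3)·(2) + (0.4)·(1) + 0.4 = 1.4
z1[2] = (-0.7)·(2) + (1.5)·(1) + 0.9 = 1.0
h = ReLU(z1) = [2.4, 1.4, 1.0]
output = (0.5)·(2.4) + (-0.9)·(1.4) + (0.7)·(1.0) - 0.6 = 0.04

0.04


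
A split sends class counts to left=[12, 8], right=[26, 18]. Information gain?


Parent = [38, 26], H_parent = 0.9745
H_left = 0.971 (n=20), H_right = 0.976 (n=44)
H_children = (20/64)·0.971 + (44/64)·0.976 = 0.9744
IG = 0.9745 - 0.9744 = 0.0001

0.0001


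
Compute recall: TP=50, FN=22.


Recall = TP/(TP+FN)
= 50/(50+22)
= 50/72 = 69.44%

69.44%


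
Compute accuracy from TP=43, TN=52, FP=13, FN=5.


Accuracy = (TP+TN)/(TP+TN+FP+FN)
= (43+52)/(113)
= 95/113 = 84.07%

84.07%


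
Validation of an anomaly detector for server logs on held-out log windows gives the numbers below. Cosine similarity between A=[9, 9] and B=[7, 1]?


A·B = 9·7 + 9·1 = 72
‖A‖ = √162 = 12.7279, ‖B‖ = √50 = 7.0711
cos = 72/(√162·√50) = 72/√8100 = 0.8

0.8


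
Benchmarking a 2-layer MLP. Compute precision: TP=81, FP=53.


Precision = TP/(TP+FP)
= 81/(81+53)
= 81/134 = 60.45%

60.45%


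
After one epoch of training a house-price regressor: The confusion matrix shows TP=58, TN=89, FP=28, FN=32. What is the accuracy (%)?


Accuracy = (TP+TN)/(TP+TN+FP+FN)
= (58+89)/(207)
= 147/207 = 71.01%

71.01%


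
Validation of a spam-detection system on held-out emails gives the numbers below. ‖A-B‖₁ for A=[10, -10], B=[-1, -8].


d = |10+ 1| + |-10+ 8|
  = 11 + 2
  = 13

13


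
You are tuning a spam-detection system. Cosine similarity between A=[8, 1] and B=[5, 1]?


A·B = 8·5 + 1·1 = 41
‖A‖ = √65 = 8.0623, ‖B‖ = √26 = 5.099
cos = 41/(√65·√26) = 41/√1690 = 0.9973

0.9973


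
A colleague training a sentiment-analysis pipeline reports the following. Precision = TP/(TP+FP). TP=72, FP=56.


Precision = TP/(TP+FP)
= 72/(72+56)
= 72/128 = 56.25%

56.25%


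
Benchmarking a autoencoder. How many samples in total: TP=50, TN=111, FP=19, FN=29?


Total = TP + TN + FP + FN
= 50 + 111 + 19 + 29
= 209
(Predicted positive: 69, predicted negative: 140)

209


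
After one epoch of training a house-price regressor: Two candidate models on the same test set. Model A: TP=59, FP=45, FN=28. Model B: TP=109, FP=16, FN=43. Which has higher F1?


Model A: P=59/104=0.5673, R=59/87=0.6782, F1=2PR/(P+R)=2TP/(2TP+FP+FN)=118/191=0.6178
Model B: P=109/125=0.872, R=109/152=0.7171, F1=2PR/(P+R)=2TP/(2TP+FP+FN)=218/277=0.787
0.6178 < 0.787 → Model B

Model B


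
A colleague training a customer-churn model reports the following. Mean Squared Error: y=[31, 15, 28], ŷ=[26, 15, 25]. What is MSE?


Squared errors: (31-26)²=25, (15-15)²=0, (28-25)²=9
Sum = 34
MSE = 34/3 = 34/3

34/3


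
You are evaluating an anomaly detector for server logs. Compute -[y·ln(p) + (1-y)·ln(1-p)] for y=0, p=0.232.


BCE = -[y·ln(p) + (1-y)·ln(1-p)]
= -0 - 1·ln(1-0.232)
= -ln(0.768) = 0.264

0.264


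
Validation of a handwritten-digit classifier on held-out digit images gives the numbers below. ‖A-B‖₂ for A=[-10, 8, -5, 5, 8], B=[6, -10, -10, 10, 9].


d = √((-10-6)² + (8+ 10)² + (-5+ 10)² + (5-10)² + (8-9)²)
  = √(256 + 324 + 25 + 25 + 1)
  = √631 = 25.1197

25.1197


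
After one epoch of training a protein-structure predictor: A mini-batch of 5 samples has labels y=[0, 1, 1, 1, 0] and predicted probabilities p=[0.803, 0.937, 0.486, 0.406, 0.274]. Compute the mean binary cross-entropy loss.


L[0] = -ln(1-0.803) = -ln(0.197) = 1.6246
L[1] = -ln(0.937) = 0.0651
L[2] = -ln(0.486) = 0.7215
L[3] = -ln(0.406) = 0.9014
L[4] = -ln(1-0.274) = -ln(0.726) = 0.3202
mean = (1.6246 + 0.0651 + 0.7215 + 0.9014 + 0.3202)/5 = 0.7266

0.7266


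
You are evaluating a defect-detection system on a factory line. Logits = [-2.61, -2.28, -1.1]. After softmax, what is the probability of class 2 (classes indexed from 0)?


Exponentials: e^-2.61=0.0735, e^-2.28=0.1023, e^-1.1=0.3329
Sum = 0.5087
Softmax = [0.1446, 0.2011, 0.6544]
p[2] = 0.3329/0.5087 = 0.6544

0.6544


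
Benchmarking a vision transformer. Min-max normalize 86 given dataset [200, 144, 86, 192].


min=86, max=200
(86-86)/(200-86) = 0/114 = 0.0

0.0


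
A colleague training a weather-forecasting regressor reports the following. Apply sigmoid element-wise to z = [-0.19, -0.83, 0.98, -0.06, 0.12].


σ(-0.19) = 1/(1+e^0.19) = 0.4526
σ(-0.83) = 1/(1+e^0.83) = 0.3036
σ(0.98) = 1/(1+e^-0.98) = 0.7271
σ(-0.06) = 1/(1+e^0.06) = 0.485
σ(0.12) = 1/(1+e^-0.12) = 0.53
result = [0.4526, 0.3036, 0.7271, 0.485, 0.53]

[0.4526, 0.3036, 0.7271, 0.485, 0.53]


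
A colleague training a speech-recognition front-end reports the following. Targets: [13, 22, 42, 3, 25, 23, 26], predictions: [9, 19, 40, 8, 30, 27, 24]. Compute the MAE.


Absolute errors: |13-9|=4, |22-19|=3, |42-40|=2, |3-8|=5, |25-30|=5, |23-27|=4, |26-24|=2
Sum = 25
MAE = 25/7 = 25/7

25/7


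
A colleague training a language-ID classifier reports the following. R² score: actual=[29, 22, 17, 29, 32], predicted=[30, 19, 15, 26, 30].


ȳ = 25.8
SS_res = Σ(y-ŷ)² = 27
SS_tot = Σ(y-ȳ)² = 150.8
R² = 1 - SS_res/SS_tot = 1 - 0.179 = 0.821

0.821


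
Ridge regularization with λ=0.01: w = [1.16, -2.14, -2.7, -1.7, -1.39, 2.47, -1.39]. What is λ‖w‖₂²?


‖w‖₂² = (1.16)² + (-2.14)² + (-2.7)² + (-1.7)² + (-1.39)² + (2.47)² + (-1.39)²
     = 1.3456 + 4.5796 + 7.29 + 2.89 + 1.9321 + 6.1009 + 1.9321
     = 26.0703
λ·‖w‖₂² = 0.01·26.0703 = 0.260703

0.260703


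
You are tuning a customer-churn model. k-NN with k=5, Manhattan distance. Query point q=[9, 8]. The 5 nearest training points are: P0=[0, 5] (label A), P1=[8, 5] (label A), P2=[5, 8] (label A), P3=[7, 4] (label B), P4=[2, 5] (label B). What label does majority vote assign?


d(q,P0) = 12  (label A)
d(q,P1) = 4  (label A)
d(q,P2) = 4  (label A)
d(q,P3) = 6  (label B)
d(q,P4) = 10  (label B)
Votes: A=3, B=2
Majority → A

A


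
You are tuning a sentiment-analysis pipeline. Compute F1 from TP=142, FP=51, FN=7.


Precision = 142/193 = 0.7358
Recall = 142/149 = 0.953
F1 = 2·P·R/(P+R) = 2·TP/(2·TP+FP+FN) = 284/(284+51+7) = 284/342 = 0.8304

0.8304


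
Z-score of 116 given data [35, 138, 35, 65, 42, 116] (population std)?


μ = 71.8333, σ = 40.7816
z = (116 - 71.8333)/40.7816 = 1.083

1.083


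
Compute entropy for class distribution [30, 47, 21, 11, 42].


Probabilities: [30/151, 47/151, 21/151, 11/151, 42/151] ≈ [0.1987, 0.3113, 0.1391, 0.0728, 0.2781]
H = -((30/151)·log₂(30/151) + (47/151)·log₂(47/151) + (21/151)·log₂(21/151) + (11/151)·log₂(11/151) + (42/151)·log₂(42/151))
  = 2.1719 bits

2.1719 bits


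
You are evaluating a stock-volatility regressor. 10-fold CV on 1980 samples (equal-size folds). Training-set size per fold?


Fold size = 1980/10 = 198
Training per fold = 1980 - 198 = 1782

1782


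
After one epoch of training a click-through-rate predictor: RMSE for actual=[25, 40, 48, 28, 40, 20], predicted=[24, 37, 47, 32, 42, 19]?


MSE = 32/6 = 5.3333
RMSE = √(32/6) = 2.3094

2.3094


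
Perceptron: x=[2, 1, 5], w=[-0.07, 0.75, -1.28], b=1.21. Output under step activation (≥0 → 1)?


z = (2)·(-0.07) + (1)·(0.75) + (5)·(-1.28) + 1.21
  = -4.58
step(z) = 0 (z<0)

0


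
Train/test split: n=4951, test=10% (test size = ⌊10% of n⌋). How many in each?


Test = ⌊4951·10/100⌋ = 495
Train = 4951 - 495 = 4456

Train: 4456, Test: 495


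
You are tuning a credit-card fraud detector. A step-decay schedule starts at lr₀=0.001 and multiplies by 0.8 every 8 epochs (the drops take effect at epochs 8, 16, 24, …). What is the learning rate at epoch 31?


n_drops = ⌊31/8⌋ = 3
lr = 0.001·0.8^3 = 0.001·0.512 = 0.000512

0.000512


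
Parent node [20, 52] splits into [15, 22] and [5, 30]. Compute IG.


Parent = [20, 52], H_parent = 0.8524
H_left = 0.974 (n=37), H_right = 0.5917 (n=35)
H_children = (37/72)·0.974 + (35/72)·0.5917 = 0.7882
IG = 0.8524 - 0.7882 = 0.0642

0.0642


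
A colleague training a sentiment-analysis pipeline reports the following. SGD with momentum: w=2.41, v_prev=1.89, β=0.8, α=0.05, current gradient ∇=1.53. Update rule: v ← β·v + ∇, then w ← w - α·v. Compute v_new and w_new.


v_new = 0.8·1.89 + 1.53 = 1.512 + 1.53 = 3.042
w_new = 2.41 - 0.05·3.042 = 2.41 - 0.1521 = 2.2579

v_new=3.042, w_new=2.2579


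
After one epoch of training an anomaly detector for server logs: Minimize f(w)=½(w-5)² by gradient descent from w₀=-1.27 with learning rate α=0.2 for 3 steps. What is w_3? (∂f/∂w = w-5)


step 1: grad = -1.27-5 = -6.27; w = -1.27 - 0.2·(-6.27) = -0.016
step 2: grad = -0.016-5 = -5.016; w = -0.016 - 0.2·(-5.016) = 0.9872
step 3: grad = 0.9872-5 = -4.0128; w = 0.9872 - 0.2·(-4.0128) = 1.78976

1.78976


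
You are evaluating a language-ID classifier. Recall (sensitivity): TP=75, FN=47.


Recall = TP/(TP+FN)
= 75/(75+47)
= 75/122 = 61.48%

61.48%


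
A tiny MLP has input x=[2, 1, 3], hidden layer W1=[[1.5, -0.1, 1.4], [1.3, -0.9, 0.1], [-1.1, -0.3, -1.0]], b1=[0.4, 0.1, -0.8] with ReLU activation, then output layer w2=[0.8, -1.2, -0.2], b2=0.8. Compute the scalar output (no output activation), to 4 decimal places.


z1[0] = (1.5)·(2) + (-0.1)·(1) + (1.4)·(3) + 0.4 = 7.5
z1[1] = (1.3)·(2) + (-0.9)·(1) + (0.1)·(3) + 0.1 = 2.1
z1[2] = (-1.1)·(2) + (-0.3)·(1) + (-1.0)·(3) - 0.8 = -6.3
h = ReLU(z1) = [7.5, 2.1, 0.0]
output = (0.8)·(7.5) + (-1.2)·(2.1) + (-0.2)·(0.0) + 0.8 = 4.28

4.28


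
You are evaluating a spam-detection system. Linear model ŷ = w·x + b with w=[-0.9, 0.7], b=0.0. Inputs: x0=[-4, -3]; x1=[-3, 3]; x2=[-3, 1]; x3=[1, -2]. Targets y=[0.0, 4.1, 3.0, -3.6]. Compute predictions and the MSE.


ŷ0 = (-0.9)·(-4) + (0.7)·(-3) + 0.0 = 1.5
ŷ1 = (-0.9)·(-3) + (0.7)·(3) + 0.0 = 4.8
ŷ2 = (-0.9)·(-3) + (0.7)·(1) + 0.0 = 3.4
ŷ3 = (-0.9)·(1) + (0.7)·(-2) + 0.0 = -2.3
errors² = [2.25, 0.49, 0.16, 1.69]
MSE = 4.5900/4 = 1.1475

1.1475


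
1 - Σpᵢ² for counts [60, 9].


Probabilities: [60/69, 9/69] ≈ [0.8696, 0.1304]
Σpᵢ² = (3600 + 81)/69² = 3681/4761
Gini = 1 - Σpᵢ² = 1 - 3681/4761 = 0.2268

0.2268


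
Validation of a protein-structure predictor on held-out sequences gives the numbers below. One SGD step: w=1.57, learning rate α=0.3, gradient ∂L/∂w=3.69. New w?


w_new = w - α·∇
= 1.57 - 0.3·3.69
= 1.57 - 1.107
= 0.463

0.463


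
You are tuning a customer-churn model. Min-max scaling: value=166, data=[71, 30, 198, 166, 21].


min=21, max=198
(166-21)/(198-21) = 145/177 = 0.8192

0.8192


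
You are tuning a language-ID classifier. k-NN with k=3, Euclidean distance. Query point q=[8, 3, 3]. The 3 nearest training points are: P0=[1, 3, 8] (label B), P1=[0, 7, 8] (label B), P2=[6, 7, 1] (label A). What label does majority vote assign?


d(q,P0) = 8.6023  (label B)
d(q,P1) = 10.247  (label B)
d(q,P2) = 4.899  (label A)
Votes: A=1, B=2
Majority → B

B


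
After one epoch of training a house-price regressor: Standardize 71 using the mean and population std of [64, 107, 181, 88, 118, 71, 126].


μ = 107.8571, σ = 36.7596
z = (71 - 107.8571)/36.7596 = -1.0027

-1.0027


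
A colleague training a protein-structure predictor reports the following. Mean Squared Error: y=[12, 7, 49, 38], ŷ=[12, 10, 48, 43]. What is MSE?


Squared errors: (12-12)²=0, (7-10)²=9, (49-48)²=1, (38-43)²=25
Sum = 35
MSE = 35/4 = 35/4

35/4
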